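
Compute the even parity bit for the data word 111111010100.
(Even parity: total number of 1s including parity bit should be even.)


Number of 1s in data: 8
Parity bit: 0

0


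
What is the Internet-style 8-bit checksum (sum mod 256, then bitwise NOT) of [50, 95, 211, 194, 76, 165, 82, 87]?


Sum = 960 mod 256 = 192
Complement = 63

63


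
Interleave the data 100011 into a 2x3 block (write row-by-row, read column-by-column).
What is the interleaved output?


Matrix:
  100
  011
Read columns: 100101

100101


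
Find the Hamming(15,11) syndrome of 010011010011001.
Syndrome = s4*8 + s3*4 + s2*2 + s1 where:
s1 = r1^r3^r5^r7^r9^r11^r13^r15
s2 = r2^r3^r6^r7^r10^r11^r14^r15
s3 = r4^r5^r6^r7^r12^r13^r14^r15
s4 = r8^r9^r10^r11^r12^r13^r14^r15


s1=1, s2=0, s3=0, s4=0

Syndrome = 1 (error at position 1)


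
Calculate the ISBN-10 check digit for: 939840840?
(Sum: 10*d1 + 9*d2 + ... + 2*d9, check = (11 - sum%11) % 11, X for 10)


Weighted sum: 313
313 mod 11 = 5

Check digit: 6


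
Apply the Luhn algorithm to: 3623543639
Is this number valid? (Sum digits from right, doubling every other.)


Luhn sum = 51
51 mod 10 = 1

Invalid (Luhn sum mod 10 = 1)


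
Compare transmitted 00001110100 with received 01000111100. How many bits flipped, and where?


XOR: 01001001000

3 error(s) at position(s): 1, 4, 7


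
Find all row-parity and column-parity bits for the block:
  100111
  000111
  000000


Row parities: 010
Column parities: 100000

Row P: 010, Col P: 100000, Corner: 1


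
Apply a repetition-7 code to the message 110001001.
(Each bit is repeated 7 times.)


Each bit -> 7 copies

111111111111110000000000000000000001111111000000000000001111111


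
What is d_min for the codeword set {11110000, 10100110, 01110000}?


Comparing all pairs, minimum distance: 1
Can detect 0 errors, correct 0 errors

1


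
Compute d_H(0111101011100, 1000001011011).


XOR: 1111100000111
Count of 1s: 8

8


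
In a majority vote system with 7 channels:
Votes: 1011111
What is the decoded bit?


Ones: 6 out of 7
Threshold: 4

1 (6/7 voted 1)


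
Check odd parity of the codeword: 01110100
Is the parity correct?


Number of 1s: 4

No, parity error (4 ones)


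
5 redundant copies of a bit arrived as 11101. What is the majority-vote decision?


Ones: 4 out of 5
Threshold: 3

1 (4/5 voted 1)


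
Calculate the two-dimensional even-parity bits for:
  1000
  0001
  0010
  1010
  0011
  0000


Row parities: 111000
Column parities: 0010

Row P: 111000, Col P: 0010, Corner: 1


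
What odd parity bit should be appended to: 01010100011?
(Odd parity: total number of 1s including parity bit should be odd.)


Number of 1s in data: 5
Parity bit: 0

0


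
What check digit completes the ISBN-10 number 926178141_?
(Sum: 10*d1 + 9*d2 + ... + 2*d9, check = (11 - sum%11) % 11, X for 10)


Weighted sum: 263
263 mod 11 = 10

Check digit: 1


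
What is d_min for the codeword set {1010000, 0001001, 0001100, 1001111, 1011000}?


Comparing all pairs, minimum distance: 1
Can detect 0 errors, correct 0 errors

1


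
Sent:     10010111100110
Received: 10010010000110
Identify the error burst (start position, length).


XOR: 00000101100000

Burst at position 5, length 4


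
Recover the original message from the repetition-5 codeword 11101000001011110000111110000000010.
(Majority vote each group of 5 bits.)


Groups: 11101, 00000, 10111, 10000, 11111, 00000, 00010
Majority votes: 1010100

1010100


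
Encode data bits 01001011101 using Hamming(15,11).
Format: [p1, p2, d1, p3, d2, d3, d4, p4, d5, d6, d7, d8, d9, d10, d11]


Parity bits: p1=1, p2=0, p3=0, p4=1

100010011011101


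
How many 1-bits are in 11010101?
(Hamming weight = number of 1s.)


Counting 1s in 11010101

5


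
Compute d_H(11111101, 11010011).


XOR: 00101110
Count of 1s: 4

4


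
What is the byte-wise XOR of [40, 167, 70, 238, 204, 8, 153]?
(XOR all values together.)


XOR chain: 40 ^ 167 ^ 70 ^ 238 ^ 204 ^ 8 ^ 153 = 122

122


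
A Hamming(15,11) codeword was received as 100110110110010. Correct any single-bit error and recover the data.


Syndrome = 0: no error detected

Data: 01010110010 (no errors)


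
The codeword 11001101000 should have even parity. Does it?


Number of 1s: 5

No, parity error (5 ones)


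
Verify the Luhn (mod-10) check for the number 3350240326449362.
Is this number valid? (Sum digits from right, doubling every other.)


Luhn sum = 60
60 mod 10 = 0

Valid (Luhn sum mod 10 = 0)


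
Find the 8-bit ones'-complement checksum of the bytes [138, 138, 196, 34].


Sum = 506 mod 256 = 250
Complement = 5

5


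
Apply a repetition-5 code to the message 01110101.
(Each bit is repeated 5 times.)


Each bit -> 5 copies

0000011111111111111100000111110000011111


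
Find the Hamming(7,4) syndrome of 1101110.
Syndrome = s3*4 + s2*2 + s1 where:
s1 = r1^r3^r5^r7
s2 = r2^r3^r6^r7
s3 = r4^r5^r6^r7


s1=0, s2=0, s3=1

Syndrome = 4 (error at position 4)


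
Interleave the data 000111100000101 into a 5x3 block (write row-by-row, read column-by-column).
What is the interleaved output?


Matrix:
  000
  111
  100
  000
  101
Read columns: 011010100001001

011010100001001


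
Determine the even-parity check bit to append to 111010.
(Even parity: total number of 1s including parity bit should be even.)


Number of 1s in data: 4
Parity bit: 0

0


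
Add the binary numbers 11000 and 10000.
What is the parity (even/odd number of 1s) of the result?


11000 = 24
10000 = 16
Sum = 40 = 101000
1s count = 2

even parity (2 ones in 101000)


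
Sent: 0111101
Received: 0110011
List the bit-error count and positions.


XOR: 0001110

3 error(s) at position(s): 3, 4, 5


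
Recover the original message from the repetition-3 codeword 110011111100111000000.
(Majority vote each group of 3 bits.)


Groups: 110, 011, 111, 100, 111, 000, 000
Majority votes: 1110100

1110100


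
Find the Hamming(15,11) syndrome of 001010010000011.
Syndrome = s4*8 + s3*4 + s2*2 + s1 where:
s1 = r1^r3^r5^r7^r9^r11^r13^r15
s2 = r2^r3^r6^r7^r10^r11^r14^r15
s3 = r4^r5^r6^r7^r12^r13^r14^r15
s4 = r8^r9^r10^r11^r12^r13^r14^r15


s1=1, s2=1, s3=1, s4=1

Syndrome = 15 (error at position 15)


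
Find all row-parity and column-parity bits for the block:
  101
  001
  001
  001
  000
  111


Row parities: 011101
Column parities: 011

Row P: 011101, Col P: 011, Corner: 0


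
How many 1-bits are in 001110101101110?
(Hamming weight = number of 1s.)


Counting 1s in 001110101101110

9


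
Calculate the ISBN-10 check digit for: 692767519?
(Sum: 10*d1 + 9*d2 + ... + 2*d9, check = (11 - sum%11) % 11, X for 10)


Weighted sum: 318
318 mod 11 = 10

Check digit: 1


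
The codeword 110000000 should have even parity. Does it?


Number of 1s: 2

Yes, parity is correct (2 ones)


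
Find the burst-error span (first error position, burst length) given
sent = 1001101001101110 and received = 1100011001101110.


XOR: 0101110000000000

Burst at position 1, length 5


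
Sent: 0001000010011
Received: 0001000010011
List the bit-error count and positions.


XOR: 0000000000000

0 errors (received matches sent)


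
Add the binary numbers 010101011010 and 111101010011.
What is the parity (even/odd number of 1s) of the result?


010101011010 = 1370
111101010011 = 3923
Sum = 5293 = 1010010101101
1s count = 7

odd parity (7 ones in 1010010101101)


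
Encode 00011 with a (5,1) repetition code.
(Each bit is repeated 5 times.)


Each bit -> 5 copies

0000000000000001111111111


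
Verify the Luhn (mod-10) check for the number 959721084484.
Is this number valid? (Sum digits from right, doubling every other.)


Luhn sum = 66
66 mod 10 = 6

Invalid (Luhn sum mod 10 = 6)


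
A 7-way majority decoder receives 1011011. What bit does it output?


Ones: 5 out of 7
Threshold: 4

1 (5/7 voted 1)


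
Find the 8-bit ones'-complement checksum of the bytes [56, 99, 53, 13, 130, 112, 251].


Sum = 714 mod 256 = 202
Complement = 53

53


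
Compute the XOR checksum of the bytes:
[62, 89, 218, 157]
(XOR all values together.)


XOR chain: 62 ^ 89 ^ 218 ^ 157 = 32

32


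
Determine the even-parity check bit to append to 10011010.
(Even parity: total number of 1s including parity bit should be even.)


Number of 1s in data: 4
Parity bit: 0

0


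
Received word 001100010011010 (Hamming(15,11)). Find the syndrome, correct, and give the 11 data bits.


Syndrome = 6: error at position 6

Data: 10100011010 (corrected bit 6)


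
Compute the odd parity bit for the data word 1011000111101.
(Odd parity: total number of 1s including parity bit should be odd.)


Number of 1s in data: 8
Parity bit: 1

1


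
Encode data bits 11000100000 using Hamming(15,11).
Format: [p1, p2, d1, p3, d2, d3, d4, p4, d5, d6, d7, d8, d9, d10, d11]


Parity bits: p1=0, p2=0, p3=1, p4=1

001110010100000


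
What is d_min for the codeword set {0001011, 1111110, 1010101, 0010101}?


Comparing all pairs, minimum distance: 1
Can detect 0 errors, correct 0 errors

1


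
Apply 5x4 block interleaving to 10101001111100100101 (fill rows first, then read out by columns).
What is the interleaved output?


Matrix:
  1010
  1001
  1111
  0010
  0101
Read columns: 11100001011011001101

11100001011011001101


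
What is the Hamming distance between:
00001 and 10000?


XOR: 10001
Count of 1s: 2

2


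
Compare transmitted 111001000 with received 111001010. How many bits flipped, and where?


XOR: 000000010

1 error(s) at position(s): 7


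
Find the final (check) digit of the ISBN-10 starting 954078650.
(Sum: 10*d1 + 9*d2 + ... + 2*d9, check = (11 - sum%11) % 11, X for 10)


Weighted sum: 288
288 mod 11 = 2

Check digit: 9


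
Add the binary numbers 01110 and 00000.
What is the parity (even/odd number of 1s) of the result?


01110 = 14
00000 = 0
Sum = 14 = 1110
1s count = 3

odd parity (3 ones in 1110)


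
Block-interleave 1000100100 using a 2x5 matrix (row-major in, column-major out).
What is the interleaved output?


Matrix:
  10001
  00100
Read columns: 1000010010

1000010010


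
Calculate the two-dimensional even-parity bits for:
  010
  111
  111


Row parities: 111
Column parities: 010

Row P: 111, Col P: 010, Corner: 1


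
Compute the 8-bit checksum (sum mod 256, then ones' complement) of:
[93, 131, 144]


Sum = 368 mod 256 = 112
Complement = 143

143


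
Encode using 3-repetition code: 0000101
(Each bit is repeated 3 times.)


Each bit -> 3 copies

000000000000111000111


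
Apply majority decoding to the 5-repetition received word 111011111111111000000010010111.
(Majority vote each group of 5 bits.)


Groups: 11101, 11111, 11111, 00000, 00100, 10111
Majority votes: 111001

111001


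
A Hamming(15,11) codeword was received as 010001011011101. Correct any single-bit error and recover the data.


Syndrome = 0: no error detected

Data: 00101011101 (no errors)


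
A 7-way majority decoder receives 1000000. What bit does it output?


Ones: 1 out of 7
Threshold: 4

0 (1/7 voted 1)


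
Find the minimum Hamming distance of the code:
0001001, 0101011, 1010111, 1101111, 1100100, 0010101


Comparing all pairs, minimum distance: 2
Can detect 1 errors, correct 0 errors

2


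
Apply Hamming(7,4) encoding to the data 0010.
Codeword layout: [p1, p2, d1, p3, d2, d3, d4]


Parity bits: p1=0, p2=1, p3=1

0101010


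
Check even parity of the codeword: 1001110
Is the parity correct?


Number of 1s: 4

Yes, parity is correct (4 ones)


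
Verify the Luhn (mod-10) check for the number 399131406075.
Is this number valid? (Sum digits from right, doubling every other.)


Luhn sum = 53
53 mod 10 = 3

Invalid (Luhn sum mod 10 = 3)


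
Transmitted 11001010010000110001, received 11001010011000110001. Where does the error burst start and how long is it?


XOR: 00000000001000000000

Burst at position 10, length 1


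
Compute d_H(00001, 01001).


XOR: 01000
Count of 1s: 1

1


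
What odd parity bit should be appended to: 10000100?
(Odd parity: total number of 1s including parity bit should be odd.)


Number of 1s in data: 2
Parity bit: 1

1


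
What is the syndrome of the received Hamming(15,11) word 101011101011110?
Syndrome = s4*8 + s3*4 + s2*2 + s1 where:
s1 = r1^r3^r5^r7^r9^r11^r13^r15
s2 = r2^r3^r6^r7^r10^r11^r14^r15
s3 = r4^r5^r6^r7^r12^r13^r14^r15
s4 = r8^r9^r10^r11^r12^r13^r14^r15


s1=1, s2=1, s3=0, s4=1

Syndrome = 11 (error at position 11)


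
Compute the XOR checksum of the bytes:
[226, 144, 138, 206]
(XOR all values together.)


XOR chain: 226 ^ 144 ^ 138 ^ 206 = 54

54


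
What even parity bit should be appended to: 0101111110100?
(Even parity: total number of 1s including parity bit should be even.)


Number of 1s in data: 8
Parity bit: 0

0


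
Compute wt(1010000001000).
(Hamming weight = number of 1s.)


Counting 1s in 1010000001000

3


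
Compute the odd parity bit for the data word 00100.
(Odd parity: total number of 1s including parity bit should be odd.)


Number of 1s in data: 1
Parity bit: 0

0


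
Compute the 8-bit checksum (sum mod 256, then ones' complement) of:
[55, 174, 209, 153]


Sum = 591 mod 256 = 79
Complement = 176

176


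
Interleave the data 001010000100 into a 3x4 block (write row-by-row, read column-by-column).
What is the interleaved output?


Matrix:
  0010
  1000
  0100
Read columns: 010001100000

010001100000


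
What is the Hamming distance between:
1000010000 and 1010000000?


XOR: 0010010000
Count of 1s: 2

2


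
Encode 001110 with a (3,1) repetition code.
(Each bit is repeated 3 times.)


Each bit -> 3 copies

000000111111111000


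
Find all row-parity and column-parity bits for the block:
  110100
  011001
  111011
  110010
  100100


Row parities: 11110
Column parities: 000000

Row P: 11110, Col P: 000000, Corner: 0


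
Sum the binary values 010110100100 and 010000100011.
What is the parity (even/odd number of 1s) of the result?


010110100100 = 1444
010000100011 = 1059
Sum = 2503 = 100111000111
1s count = 7

odd parity (7 ones in 100111000111)


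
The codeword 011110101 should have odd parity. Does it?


Number of 1s: 6

No, parity error (6 ones)


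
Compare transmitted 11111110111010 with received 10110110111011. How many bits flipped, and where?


XOR: 01001000000001

3 error(s) at position(s): 1, 4, 13


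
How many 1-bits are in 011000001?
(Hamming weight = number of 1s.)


Counting 1s in 011000001

3


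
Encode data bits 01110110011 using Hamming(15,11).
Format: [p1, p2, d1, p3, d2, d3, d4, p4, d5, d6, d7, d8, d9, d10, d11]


Parity bits: p1=0, p2=0, p3=1, p4=0

000111100110011


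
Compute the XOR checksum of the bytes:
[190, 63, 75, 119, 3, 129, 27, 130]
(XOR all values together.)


XOR chain: 190 ^ 63 ^ 75 ^ 119 ^ 3 ^ 129 ^ 27 ^ 130 = 166

166


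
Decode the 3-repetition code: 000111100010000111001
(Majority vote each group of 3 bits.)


Groups: 000, 111, 100, 010, 000, 111, 001
Majority votes: 0100010

0100010


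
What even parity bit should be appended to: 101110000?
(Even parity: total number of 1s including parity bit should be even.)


Number of 1s in data: 4
Parity bit: 0

0


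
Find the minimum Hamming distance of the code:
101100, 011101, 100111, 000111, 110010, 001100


Comparing all pairs, minimum distance: 1
Can detect 0 errors, correct 0 errors

1


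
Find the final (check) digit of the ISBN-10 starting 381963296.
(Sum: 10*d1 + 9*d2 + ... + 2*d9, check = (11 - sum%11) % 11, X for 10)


Weighted sum: 271
271 mod 11 = 7

Check digit: 4


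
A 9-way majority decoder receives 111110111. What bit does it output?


Ones: 8 out of 9
Threshold: 5

1 (8/9 voted 1)


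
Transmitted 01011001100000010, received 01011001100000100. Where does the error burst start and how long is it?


XOR: 00000000000000110

Burst at position 14, length 2


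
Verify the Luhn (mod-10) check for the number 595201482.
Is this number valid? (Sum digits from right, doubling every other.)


Luhn sum = 38
38 mod 10 = 8

Invalid (Luhn sum mod 10 = 8)


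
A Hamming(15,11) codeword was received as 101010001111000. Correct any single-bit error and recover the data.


Syndrome = 3: error at position 3

Data: 01001111000 (corrected bit 3)


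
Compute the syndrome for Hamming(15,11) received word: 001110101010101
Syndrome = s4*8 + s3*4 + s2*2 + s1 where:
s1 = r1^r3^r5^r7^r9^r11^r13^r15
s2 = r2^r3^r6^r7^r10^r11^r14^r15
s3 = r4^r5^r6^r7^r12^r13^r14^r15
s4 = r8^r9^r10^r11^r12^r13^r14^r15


s1=1, s2=0, s3=1, s4=0

Syndrome = 5 (error at position 5)


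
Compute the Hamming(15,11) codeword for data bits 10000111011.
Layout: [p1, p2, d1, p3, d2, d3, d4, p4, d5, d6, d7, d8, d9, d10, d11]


Parity bits: p1=1, p2=1, p3=1, p4=1

111100010111011


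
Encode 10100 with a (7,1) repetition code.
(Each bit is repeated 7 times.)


Each bit -> 7 copies

11111110000000111111100000000000000


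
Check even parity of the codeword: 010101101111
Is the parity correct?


Number of 1s: 8

Yes, parity is correct (8 ones)


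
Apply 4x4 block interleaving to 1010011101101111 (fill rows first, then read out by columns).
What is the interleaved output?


Matrix:
  1010
  0111
  0110
  1111
Read columns: 1001011111110101

1001011111110101


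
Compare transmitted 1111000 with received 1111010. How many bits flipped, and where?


XOR: 0000010

1 error(s) at position(s): 5


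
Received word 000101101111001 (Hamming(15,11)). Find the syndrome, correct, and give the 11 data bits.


Syndrome = 14: error at position 14

Data: 00111111011 (corrected bit 14)


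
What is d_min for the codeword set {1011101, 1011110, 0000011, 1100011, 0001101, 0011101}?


Comparing all pairs, minimum distance: 1
Can detect 0 errors, correct 0 errors

1


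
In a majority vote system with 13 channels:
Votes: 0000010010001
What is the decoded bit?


Ones: 3 out of 13
Threshold: 7

0 (3/13 voted 1)


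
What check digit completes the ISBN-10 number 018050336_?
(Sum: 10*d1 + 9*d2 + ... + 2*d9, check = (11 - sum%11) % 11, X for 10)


Weighted sum: 136
136 mod 11 = 4

Check digit: 7


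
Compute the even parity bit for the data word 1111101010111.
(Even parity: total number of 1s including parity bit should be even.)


Number of 1s in data: 10
Parity bit: 0

0


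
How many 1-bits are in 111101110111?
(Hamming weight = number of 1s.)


Counting 1s in 111101110111

10


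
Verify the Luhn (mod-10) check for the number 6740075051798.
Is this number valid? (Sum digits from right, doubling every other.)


Luhn sum = 56
56 mod 10 = 6

Invalid (Luhn sum mod 10 = 6)


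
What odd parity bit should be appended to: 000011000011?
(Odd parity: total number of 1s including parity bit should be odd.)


Number of 1s in data: 4
Parity bit: 1

1


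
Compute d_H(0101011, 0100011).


XOR: 0001000
Count of 1s: 1

1


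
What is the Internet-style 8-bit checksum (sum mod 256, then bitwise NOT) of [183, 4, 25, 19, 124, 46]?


Sum = 401 mod 256 = 145
Complement = 110

110


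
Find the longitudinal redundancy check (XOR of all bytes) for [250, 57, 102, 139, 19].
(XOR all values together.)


XOR chain: 250 ^ 57 ^ 102 ^ 139 ^ 19 = 61

61


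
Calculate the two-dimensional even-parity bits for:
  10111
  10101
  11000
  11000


Row parities: 0100
Column parities: 00010

Row P: 0100, Col P: 00010, Corner: 1


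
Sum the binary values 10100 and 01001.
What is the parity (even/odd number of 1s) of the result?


10100 = 20
01001 = 9
Sum = 29 = 11101
1s count = 4

even parity (4 ones in 11101)


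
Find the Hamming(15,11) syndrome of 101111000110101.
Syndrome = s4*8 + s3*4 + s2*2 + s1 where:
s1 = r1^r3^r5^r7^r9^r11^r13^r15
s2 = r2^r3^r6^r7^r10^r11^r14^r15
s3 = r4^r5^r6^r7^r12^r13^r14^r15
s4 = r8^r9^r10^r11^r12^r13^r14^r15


s1=0, s2=1, s3=1, s4=0

Syndrome = 6 (error at position 6)


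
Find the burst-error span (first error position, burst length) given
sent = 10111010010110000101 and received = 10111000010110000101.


XOR: 00000010000000000000

Burst at position 6, length 1


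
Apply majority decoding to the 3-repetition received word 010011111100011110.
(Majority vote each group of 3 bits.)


Groups: 010, 011, 111, 100, 011, 110
Majority votes: 011011

011011


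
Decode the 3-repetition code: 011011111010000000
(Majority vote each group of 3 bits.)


Groups: 011, 011, 111, 010, 000, 000
Majority votes: 111000

111000


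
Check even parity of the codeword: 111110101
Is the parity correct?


Number of 1s: 7

No, parity error (7 ones)


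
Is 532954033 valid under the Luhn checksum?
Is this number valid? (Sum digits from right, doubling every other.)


Luhn sum = 44
44 mod 10 = 4

Invalid (Luhn sum mod 10 = 4)


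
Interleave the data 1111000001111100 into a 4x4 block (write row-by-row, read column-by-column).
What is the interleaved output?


Matrix:
  1111
  0000
  0111
  1100
Read columns: 1001101110101010

1001101110101010


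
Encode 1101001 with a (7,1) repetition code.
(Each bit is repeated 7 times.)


Each bit -> 7 copies

1111111111111100000001111111000000000000001111111


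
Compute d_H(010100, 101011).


XOR: 111111
Count of 1s: 6

6


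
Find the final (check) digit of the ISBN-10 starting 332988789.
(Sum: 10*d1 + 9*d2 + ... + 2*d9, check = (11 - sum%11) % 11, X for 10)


Weighted sum: 294
294 mod 11 = 8

Check digit: 3


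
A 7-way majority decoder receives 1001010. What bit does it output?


Ones: 3 out of 7
Threshold: 4

0 (3/7 voted 1)


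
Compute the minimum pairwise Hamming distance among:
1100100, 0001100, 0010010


Comparing all pairs, minimum distance: 3
Can detect 2 errors, correct 1 errors

3


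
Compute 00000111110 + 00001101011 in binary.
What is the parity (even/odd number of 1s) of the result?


00000111110 = 62
00001101011 = 107
Sum = 169 = 10101001
1s count = 4

even parity (4 ones in 10101001)


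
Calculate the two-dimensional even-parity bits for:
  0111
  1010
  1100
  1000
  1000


Row parities: 10011
Column parities: 0001

Row P: 10011, Col P: 0001, Corner: 1


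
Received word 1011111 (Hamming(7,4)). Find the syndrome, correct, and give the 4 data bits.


Syndrome = 2: error at position 2

Data: 1111 (corrected bit 2)


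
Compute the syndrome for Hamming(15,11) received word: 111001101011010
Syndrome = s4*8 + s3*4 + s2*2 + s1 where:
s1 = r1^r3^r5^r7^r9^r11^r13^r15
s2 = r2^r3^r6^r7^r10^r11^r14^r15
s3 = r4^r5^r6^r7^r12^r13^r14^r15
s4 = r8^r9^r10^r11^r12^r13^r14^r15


s1=1, s2=0, s3=0, s4=0

Syndrome = 1 (error at position 1)


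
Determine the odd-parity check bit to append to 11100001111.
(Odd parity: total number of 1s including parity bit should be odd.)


Number of 1s in data: 7
Parity bit: 0

0


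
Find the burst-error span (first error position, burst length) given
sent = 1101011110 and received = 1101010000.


XOR: 0000001110

Burst at position 6, length 3


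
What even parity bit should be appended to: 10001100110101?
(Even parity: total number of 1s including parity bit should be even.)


Number of 1s in data: 7
Parity bit: 1

1


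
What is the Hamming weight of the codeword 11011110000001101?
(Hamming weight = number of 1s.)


Counting 1s in 11011110000001101

9


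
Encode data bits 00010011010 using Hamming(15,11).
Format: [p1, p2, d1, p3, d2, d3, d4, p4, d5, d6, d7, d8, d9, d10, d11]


Parity bits: p1=0, p2=1, p3=1, p4=1

010100110011010


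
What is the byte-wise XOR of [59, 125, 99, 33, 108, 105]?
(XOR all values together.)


XOR chain: 59 ^ 125 ^ 99 ^ 33 ^ 108 ^ 105 = 1

1


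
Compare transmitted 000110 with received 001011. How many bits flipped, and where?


XOR: 001101

3 error(s) at position(s): 2, 3, 5


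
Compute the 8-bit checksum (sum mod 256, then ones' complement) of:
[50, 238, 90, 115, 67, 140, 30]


Sum = 730 mod 256 = 218
Complement = 37

37


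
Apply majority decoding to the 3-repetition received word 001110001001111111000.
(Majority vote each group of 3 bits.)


Groups: 001, 110, 001, 001, 111, 111, 000
Majority votes: 0100110

0100110


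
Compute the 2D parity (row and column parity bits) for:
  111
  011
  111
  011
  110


Row parities: 10100
Column parities: 110

Row P: 10100, Col P: 110, Corner: 0


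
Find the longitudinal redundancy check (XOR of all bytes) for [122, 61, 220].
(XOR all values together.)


XOR chain: 122 ^ 61 ^ 220 = 155

155


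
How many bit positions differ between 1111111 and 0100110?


XOR: 1011001
Count of 1s: 4

4


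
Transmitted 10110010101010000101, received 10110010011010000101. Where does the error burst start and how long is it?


XOR: 00000000110000000000

Burst at position 8, length 2


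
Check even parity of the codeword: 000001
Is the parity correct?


Number of 1s: 1

No, parity error (1 ones)


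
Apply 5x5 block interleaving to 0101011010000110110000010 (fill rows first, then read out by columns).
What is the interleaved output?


Matrix:
  01010
  11010
  00011
  01100
  00010
Read columns: 0100011010000101110100100

0100011010000101110100100


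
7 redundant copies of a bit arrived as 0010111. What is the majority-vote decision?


Ones: 4 out of 7
Threshold: 4

1 (4/7 voted 1)


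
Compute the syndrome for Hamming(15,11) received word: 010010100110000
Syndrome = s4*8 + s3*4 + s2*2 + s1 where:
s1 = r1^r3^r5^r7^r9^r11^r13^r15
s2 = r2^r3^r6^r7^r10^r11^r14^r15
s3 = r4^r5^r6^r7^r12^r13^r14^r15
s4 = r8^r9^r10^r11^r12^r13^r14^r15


s1=1, s2=0, s3=0, s4=0

Syndrome = 1 (error at position 1)


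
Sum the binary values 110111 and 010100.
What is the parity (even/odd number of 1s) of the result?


110111 = 55
010100 = 20
Sum = 75 = 1001011
1s count = 4

even parity (4 ones in 1001011)


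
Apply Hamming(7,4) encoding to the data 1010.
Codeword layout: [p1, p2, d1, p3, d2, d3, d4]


Parity bits: p1=1, p2=0, p3=1

1011010


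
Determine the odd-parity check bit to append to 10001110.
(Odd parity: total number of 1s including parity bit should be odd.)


Number of 1s in data: 4
Parity bit: 1

1


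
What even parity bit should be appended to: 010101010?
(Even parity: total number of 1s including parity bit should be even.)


Number of 1s in data: 4
Parity bit: 0

0


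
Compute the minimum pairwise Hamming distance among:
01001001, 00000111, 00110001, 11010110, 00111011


Comparing all pairs, minimum distance: 2
Can detect 1 errors, correct 0 errors

2


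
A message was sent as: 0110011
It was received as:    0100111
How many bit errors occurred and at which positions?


XOR: 0010100

2 error(s) at position(s): 2, 4


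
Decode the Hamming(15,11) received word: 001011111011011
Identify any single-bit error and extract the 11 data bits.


Syndrome = 0: no error detected

Data: 11111011011 (no errors)


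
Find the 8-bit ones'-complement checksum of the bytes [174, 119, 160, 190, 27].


Sum = 670 mod 256 = 158
Complement = 97

97


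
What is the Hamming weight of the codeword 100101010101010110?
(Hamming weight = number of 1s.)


Counting 1s in 100101010101010110

9


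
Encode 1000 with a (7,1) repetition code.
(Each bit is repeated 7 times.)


Each bit -> 7 copies

1111111000000000000000000000


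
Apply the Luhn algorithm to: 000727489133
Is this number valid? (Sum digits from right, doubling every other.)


Luhn sum = 53
53 mod 10 = 3

Invalid (Luhn sum mod 10 = 3)


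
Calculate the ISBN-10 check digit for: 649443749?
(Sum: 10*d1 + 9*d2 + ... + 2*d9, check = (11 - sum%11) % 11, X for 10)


Weighted sum: 293
293 mod 11 = 7

Check digit: 4


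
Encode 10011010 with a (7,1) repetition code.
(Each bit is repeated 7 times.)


Each bit -> 7 copies

11111110000000000000011111111111111000000011111110000000


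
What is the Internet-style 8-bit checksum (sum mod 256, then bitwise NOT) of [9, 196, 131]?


Sum = 336 mod 256 = 80
Complement = 175

175


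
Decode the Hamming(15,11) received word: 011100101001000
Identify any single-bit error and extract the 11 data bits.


Syndrome = 7: error at position 7

Data: 10001001000 (corrected bit 7)


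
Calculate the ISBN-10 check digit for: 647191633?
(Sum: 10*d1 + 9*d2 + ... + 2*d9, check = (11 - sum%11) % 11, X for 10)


Weighted sum: 257
257 mod 11 = 4

Check digit: 7


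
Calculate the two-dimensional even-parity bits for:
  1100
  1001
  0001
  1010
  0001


Row parities: 00101
Column parities: 1111

Row P: 00101, Col P: 1111, Corner: 0


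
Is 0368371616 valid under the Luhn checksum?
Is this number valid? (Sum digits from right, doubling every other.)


Luhn sum = 43
43 mod 10 = 3

Invalid (Luhn sum mod 10 = 3)


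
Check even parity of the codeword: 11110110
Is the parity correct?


Number of 1s: 6

Yes, parity is correct (6 ones)


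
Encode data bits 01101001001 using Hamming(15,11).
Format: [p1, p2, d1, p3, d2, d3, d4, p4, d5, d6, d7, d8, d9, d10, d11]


Parity bits: p1=1, p2=0, p3=0, p4=1

100011011001001


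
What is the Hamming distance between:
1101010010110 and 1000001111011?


XOR: 0101011101101
Count of 1s: 8

8


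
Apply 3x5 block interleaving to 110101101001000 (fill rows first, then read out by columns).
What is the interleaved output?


Matrix:
  11010
  11010
  01000
Read columns: 110111000110000

110111000110000


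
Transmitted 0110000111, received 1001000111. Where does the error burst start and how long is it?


XOR: 1111000000

Burst at position 0, length 4


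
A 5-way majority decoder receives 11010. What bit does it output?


Ones: 3 out of 5
Threshold: 3

1 (3/5 voted 1)


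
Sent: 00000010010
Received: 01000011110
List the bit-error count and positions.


XOR: 01000001100

3 error(s) at position(s): 1, 7, 8


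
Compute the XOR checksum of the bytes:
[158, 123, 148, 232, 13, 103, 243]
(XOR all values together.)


XOR chain: 158 ^ 123 ^ 148 ^ 232 ^ 13 ^ 103 ^ 243 = 0

0


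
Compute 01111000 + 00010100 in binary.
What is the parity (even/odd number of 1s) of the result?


01111000 = 120
00010100 = 20
Sum = 140 = 10001100
1s count = 3

odd parity (3 ones in 10001100)


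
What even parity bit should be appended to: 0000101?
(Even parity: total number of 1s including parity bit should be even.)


Number of 1s in data: 2
Parity bit: 0

0


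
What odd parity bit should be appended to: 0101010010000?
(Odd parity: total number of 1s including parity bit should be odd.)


Number of 1s in data: 4
Parity bit: 1

1


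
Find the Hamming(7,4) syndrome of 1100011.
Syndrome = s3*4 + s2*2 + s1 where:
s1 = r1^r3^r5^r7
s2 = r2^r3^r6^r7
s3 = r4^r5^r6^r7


s1=0, s2=1, s3=0

Syndrome = 2 (error at position 2)


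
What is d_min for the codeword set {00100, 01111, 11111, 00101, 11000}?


Comparing all pairs, minimum distance: 1
Can detect 0 errors, correct 0 errors

1


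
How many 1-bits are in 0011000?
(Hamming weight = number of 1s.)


Counting 1s in 0011000

2


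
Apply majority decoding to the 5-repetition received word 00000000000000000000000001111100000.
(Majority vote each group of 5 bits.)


Groups: 00000, 00000, 00000, 00000, 00000, 11111, 00000
Majority votes: 0000010

0000010


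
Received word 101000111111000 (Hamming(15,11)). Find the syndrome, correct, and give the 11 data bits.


Syndrome = 9: error at position 9

Data: 10010111000 (corrected bit 9)


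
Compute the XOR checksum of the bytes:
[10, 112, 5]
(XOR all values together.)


XOR chain: 10 ^ 112 ^ 5 = 127

127


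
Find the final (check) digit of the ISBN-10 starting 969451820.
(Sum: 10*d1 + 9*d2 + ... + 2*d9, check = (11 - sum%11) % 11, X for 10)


Weighted sum: 317
317 mod 11 = 9

Check digit: 2


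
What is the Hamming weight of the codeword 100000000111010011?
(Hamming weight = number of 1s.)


Counting 1s in 100000000111010011

7


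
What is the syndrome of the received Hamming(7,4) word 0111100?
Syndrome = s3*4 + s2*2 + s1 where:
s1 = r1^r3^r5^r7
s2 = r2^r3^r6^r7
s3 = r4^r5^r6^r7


s1=0, s2=0, s3=0

Syndrome = 0 (no error)


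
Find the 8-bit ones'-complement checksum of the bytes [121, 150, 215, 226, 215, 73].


Sum = 1000 mod 256 = 232
Complement = 23

23


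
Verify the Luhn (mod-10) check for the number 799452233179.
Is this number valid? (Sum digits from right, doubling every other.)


Luhn sum = 58
58 mod 10 = 8

Invalid (Luhn sum mod 10 = 8)


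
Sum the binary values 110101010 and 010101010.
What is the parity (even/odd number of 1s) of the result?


110101010 = 426
010101010 = 170
Sum = 596 = 1001010100
1s count = 4

even parity (4 ones in 1001010100)


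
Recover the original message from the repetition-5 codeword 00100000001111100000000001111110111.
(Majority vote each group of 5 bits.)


Groups: 00100, 00000, 11111, 00000, 00000, 11111, 10111
Majority votes: 0010011

0010011


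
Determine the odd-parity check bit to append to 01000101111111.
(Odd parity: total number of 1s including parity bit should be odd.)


Number of 1s in data: 9
Parity bit: 0

0


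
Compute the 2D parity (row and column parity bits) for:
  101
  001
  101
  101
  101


Row parities: 01000
Column parities: 001

Row P: 01000, Col P: 001, Corner: 1


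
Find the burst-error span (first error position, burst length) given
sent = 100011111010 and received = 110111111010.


XOR: 010100000000

Burst at position 1, length 3


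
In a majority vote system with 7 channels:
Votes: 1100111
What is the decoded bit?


Ones: 5 out of 7
Threshold: 4

1 (5/7 voted 1)


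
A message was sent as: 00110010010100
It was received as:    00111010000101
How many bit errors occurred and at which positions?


XOR: 00001000010001

3 error(s) at position(s): 4, 9, 13


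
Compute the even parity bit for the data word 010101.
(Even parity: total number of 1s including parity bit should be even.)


Number of 1s in data: 3
Parity bit: 1

1


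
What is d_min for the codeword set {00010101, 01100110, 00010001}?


Comparing all pairs, minimum distance: 1
Can detect 0 errors, correct 0 errors

1


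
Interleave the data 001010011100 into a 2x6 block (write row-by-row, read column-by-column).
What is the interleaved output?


Matrix:
  001010
  011100
Read columns: 000111011000

000111011000


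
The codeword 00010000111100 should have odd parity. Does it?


Number of 1s: 5

Yes, parity is correct (5 ones)


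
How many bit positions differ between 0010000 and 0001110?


XOR: 0011110
Count of 1s: 4

4


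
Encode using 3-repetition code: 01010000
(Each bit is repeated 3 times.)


Each bit -> 3 copies

000111000111000000000000


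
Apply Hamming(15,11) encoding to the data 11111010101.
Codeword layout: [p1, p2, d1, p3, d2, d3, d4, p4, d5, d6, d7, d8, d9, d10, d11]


Parity bits: p1=1, p2=1, p3=1, p4=0

111111101010101


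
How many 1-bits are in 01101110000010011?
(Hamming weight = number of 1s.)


Counting 1s in 01101110000010011

8


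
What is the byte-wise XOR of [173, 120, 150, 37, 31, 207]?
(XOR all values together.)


XOR chain: 173 ^ 120 ^ 150 ^ 37 ^ 31 ^ 207 = 182

182


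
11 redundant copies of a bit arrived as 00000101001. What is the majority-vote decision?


Ones: 3 out of 11
Threshold: 6

0 (3/11 voted 1)


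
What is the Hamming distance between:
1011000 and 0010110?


XOR: 1001110
Count of 1s: 4

4


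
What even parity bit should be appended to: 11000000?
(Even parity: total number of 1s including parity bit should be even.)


Number of 1s in data: 2
Parity bit: 0

0


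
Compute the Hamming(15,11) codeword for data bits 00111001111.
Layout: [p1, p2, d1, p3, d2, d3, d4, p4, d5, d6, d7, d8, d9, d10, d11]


Parity bits: p1=0, p2=0, p3=0, p4=1

000001111001111


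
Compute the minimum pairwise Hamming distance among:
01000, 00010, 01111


Comparing all pairs, minimum distance: 2
Can detect 1 errors, correct 0 errors

2


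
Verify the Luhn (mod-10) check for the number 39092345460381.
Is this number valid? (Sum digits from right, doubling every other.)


Luhn sum = 69
69 mod 10 = 9

Invalid (Luhn sum mod 10 = 9)


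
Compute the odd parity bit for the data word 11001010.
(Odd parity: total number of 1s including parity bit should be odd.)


Number of 1s in data: 4
Parity bit: 1

1


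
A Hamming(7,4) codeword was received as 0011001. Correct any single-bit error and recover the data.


Syndrome = 0: no error detected

Data: 1001 (no errors)


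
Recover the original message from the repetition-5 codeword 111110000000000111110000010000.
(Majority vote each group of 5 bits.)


Groups: 11111, 00000, 00000, 11111, 00000, 10000
Majority votes: 100100

100100


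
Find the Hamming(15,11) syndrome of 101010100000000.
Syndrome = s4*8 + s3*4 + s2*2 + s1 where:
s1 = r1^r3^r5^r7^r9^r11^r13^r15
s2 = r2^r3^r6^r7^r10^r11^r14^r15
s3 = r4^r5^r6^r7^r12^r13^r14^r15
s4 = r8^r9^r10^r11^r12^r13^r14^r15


s1=0, s2=0, s3=0, s4=0

Syndrome = 0 (no error)


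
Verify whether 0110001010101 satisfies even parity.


Number of 1s: 6

Yes, parity is correct (6 ones)


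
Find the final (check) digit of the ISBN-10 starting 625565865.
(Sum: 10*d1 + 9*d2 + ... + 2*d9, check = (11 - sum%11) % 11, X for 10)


Weighted sum: 274
274 mod 11 = 10

Check digit: 1


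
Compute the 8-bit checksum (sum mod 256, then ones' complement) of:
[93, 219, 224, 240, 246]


Sum = 1022 mod 256 = 254
Complement = 1

1


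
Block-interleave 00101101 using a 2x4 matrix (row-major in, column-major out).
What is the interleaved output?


Matrix:
  0010
  1101
Read columns: 01011001

01011001


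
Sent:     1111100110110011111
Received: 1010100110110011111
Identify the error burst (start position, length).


XOR: 0101000000000000000

Burst at position 1, length 3


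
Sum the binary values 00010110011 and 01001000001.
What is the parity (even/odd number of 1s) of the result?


00010110011 = 179
01001000001 = 577
Sum = 756 = 1011110100
1s count = 6

even parity (6 ones in 1011110100)


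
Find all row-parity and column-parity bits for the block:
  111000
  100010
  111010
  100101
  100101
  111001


Row parities: 100110
Column parities: 011001

Row P: 100110, Col P: 011001, Corner: 1


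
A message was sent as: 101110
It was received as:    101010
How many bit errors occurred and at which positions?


XOR: 000100

1 error(s) at position(s): 3


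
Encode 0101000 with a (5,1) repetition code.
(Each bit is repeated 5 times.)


Each bit -> 5 copies

00000111110000011111000000000000000


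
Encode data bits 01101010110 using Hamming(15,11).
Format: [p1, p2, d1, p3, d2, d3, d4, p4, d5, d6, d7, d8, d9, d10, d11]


Parity bits: p1=0, p2=1, p3=0, p4=0

010011001010110


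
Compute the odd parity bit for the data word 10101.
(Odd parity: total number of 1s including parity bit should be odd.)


Number of 1s in data: 3
Parity bit: 0

0


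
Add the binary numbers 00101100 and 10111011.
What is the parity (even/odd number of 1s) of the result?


00101100 = 44
10111011 = 187
Sum = 231 = 11100111
1s count = 6

even parity (6 ones in 11100111)
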